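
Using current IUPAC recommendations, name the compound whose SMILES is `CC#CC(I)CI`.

4,5-diiodopent-2-yne

Counting along the main chain through the multiple bond gives 5 carbons: the parent is pentane.
There is one C≡C triple bond, indicated by the ending -yne.
The numbering direction is chosen so that numbering from this end puts the triple bond at C-2 rather than C-3.
This places the triple bond between C-2 and C-3; iodo groups at C-4 and C-5.
The name is 4,5-diiodopent-2-yne.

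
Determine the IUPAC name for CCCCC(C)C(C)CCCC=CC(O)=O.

7,8-dimethyldodec-2-enoic acid

The longest chain bearing the –COOH group and the multiple bond is 12 carbons long (dodecane).
The principal characteristic group is a carboxylic acid (terminal –COOH), named with the suffix -oic acid.
A C=C double bond in the chain gives the infix -ene-.
Number the chain so that the carboxylic acid carbon is C-1 by definition.
This places the double bond between C-2 and C-3; methyl groups at C-7 and C-8.
Putting it together: 7,8-dimethyldodec-2-enoic acid.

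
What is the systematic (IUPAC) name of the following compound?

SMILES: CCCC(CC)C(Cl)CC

The longest carbon chain is 7 atoms: the parent is heptane.
Choose the numbering such that the substituent locant set {3,4} is lower than {4,5} at the first point of difference.
With this numbering: a chloro group at C-3; an ethyl group at C-4.
Prefixes are listed alphabetically: chloro, ethyl.
The name is 3-chloro-4-ethylheptane.

3-chloro-4-ethylheptane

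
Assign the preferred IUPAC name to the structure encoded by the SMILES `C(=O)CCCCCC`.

The longest chain bearing the –CHO group is 7 carbons long (heptane).
The highest-priority functional group is an aldehyde (terminal –CHO), so the name ends in -al.
Choose the numbering such that the aldehyde carbon is C-1 by definition.
Assembling the pieces gives heptanal.

heptanal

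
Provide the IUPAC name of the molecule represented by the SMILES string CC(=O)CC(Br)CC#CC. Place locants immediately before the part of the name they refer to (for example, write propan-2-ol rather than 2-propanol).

4-bromooct-6-yn-2-one

The longest chain bearing the carbonyl and the multiple bond is 8 carbons long (octane).
The principal characteristic group is a ketone (C=O on an internal carbon), named with the suffix -one.
The chain contains a C≡C triple bond, so the unsaturation ending is -yne.
The numbering direction is chosen so that numbering from this end puts the carbonyl group at C-2 rather than C-7.
This places the carbonyl at C-2; the triple bond between C-6 and C-7; a bromo group at C-4.
Putting it together: 4-bromooct-6-yn-2-one.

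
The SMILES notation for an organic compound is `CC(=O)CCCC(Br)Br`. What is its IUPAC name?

The longest chain bearing the carbonyl is 6 carbons long (hexane).
The highest-priority functional group is a ketone (C=O on an internal carbon), so the name ends in -one.
The numbering direction is chosen so that numbering from this end puts the carbonyl group at C-2 rather than C-5.
That gives the carbonyl at C-2; two bromo groups at C-6.
Assembling the pieces gives 6,6-dibromohexan-2-one.

6,6-dibromohexan-2-one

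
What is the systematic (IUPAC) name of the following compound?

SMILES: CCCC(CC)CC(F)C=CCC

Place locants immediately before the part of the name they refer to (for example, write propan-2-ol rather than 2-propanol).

The longest carbon chain that includes the multiple bond has 10 carbons, so the parent hydride is decane.
A C=C double bond in the chain gives the infix -ene-.
The numbering direction is chosen so that numbering from this end puts the double bond at C-3 rather than C-7.
That gives the double bond between C-3 and C-4; an ethyl group at C-7; a fluoro group at C-5.
Prefixes are listed alphabetically: ethyl, fluoro.
The name is 7-ethyl-5-fluorodec-3-ene.

7-ethyl-5-fluorodec-3-ene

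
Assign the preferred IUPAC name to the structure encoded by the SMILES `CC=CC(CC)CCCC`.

4-ethyloct-2-ene

The longest carbon chain that includes the multiple bond has 8 carbons, so the parent hydride is octane.
A C=C double bond in the chain gives the infix -ene-.
Choose the numbering such that numbering from this end puts the double bond at C-2 rather than C-6.
That gives the double bond between C-2 and C-3; an ethyl group at C-4.
The name is 4-ethyloct-2-ene.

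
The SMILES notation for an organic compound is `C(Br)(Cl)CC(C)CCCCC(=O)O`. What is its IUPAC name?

The longest carbon chain that includes the –COOH group has 8 carbons, so the parent hydride is octane.
A carboxylic acid (terminal –COOH) is the principal characteristic group, giving the suffix -oic acid.
The numbering direction is chosen so that the carboxylic acid carbon is C-1 by definition.
This places a bromo group at C-8; a chloro group at C-8; a methyl group at C-6.
The substituents are ordered alphabetically, ignoring any di-/tri- multipliers.
Putting it together: 8-bromo-8-chloro-6-methyloctanoic acid.

8-bromo-8-chloro-6-methyloctanoic acid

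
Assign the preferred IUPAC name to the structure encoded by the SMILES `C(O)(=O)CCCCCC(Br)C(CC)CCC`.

7-bromo-8-ethylundecanoic acid

The longest carbon chain that includes the –COOH group has 11 carbons, so the parent hydride is undecane.
A carboxylic acid (terminal –COOH) is the principal characteristic group, giving the suffix -oic acid.
Number the chain so that the carboxylic acid carbon is C-1 by definition.
With this numbering: a bromo group at C-7; an ethyl group at C-8.
Substituent prefixes are cited in alphabetical order (multiplying prefixes like di-/tri- are ignored for ordering).
Assembling the pieces gives 7-bromo-8-ethylundecanoic acid.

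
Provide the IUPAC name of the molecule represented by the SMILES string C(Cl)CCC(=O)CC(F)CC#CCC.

1-chloro-6-fluoroundec-8-yn-4-one

Counting along the main chain through the carbonyl and the multiple bond gives 11 carbons: the parent is undecane.
The principal characteristic group is a ketone (C=O on an internal carbon), named with the suffix -one.
There is one C≡C triple bond, indicated by the ending -yne.
Choose the numbering such that numbering from this end puts the carbonyl group at C-4 rather than C-8.
That gives the carbonyl at C-4; the triple bond between C-8 and C-9; a chloro group at C-1; a fluoro group at C-6.
Prefixes are listed alphabetically: chloro, fluoro.
Assembling the pieces gives 1-chloro-6-fluoroundec-8-yn-4-one.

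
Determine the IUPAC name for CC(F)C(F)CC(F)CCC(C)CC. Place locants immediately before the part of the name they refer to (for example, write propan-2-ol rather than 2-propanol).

The longest continuous carbon chain has 10 atoms, so the parent hydride is decane.
The numbering direction is chosen so that the substituent locant set {2,3,5,8} is lower than {3,6,8,9} at the first point of difference.
This places fluoro groups at C-2 and C-3 and C-5; a methyl group at C-8.
The substituents are ordered alphabetically, ignoring any di-/tri- multipliers.
Putting it together: 2,3,5-trifluoro-8-methyldecane.

2,3,5-trifluoro-8-methyldecane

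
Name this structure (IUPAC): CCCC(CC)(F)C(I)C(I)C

The longest carbon chain is 7 atoms: the parent is heptane.
The numbering direction is chosen so that the substituent locant set {2,3,4,4} is lower than {4,4,5,6} at the first point of difference.
This places an ethyl group at C-4; a fluoro group at C-4; iodo groups at C-2 and C-3.
Prefixes are listed alphabetically: ethyl, fluoro, iodo.
Assembling the pieces gives 4-ethyl-4-fluoro-2,3-diiodoheptane.

4-ethyl-4-fluoro-2,3-diiodoheptane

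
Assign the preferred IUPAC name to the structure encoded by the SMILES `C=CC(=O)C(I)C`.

The longest chain bearing the carbonyl and the multiple bond is 5 carbons long (pentane).
The highest-priority functional group is a ketone (C=O on an internal carbon), so the name ends in -one.
A C=C double bond in the chain gives the infix -ene-.
The numbering direction is chosen so that numbering from this end puts the double bond at C-1 rather than C-4.
This places the carbonyl at C-3; the double bond between C-1 and C-2; an iodo group at C-4.
Assembling the pieces gives 4-iodopent-1-en-3-one.

4-iodopent-1-en-3-one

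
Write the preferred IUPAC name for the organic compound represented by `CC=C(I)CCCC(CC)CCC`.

The longest carbon chain that includes the multiple bond has 10 carbons, so the parent hydride is decane.
A C=C double bond in the chain gives the infix -ene-.
The numbering direction is chosen so that numbering from this end puts the double bond at C-2 rather than C-8.
With this numbering: the double bond between C-2 and C-3; an ethyl group at C-7; an iodo group at C-3.
The substituents are ordered alphabetically, ignoring any di-/tri- multipliers.
The name is 7-ethyl-3-iododec-2-ene.

7-ethyl-3-iododec-2-ene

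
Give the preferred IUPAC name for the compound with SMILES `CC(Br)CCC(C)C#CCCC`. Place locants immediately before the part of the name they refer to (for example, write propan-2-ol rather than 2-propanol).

9-bromo-6-methyldec-4-yne

Counting along the main chain through the multiple bond gives 10 carbons: the parent is decane.
There is one C≡C triple bond, indicated by the ending -yne.
Choose the numbering such that numbering from this end puts the triple bond at C-4 rather than C-6.
That gives the triple bond between C-4 and C-5; a bromo group at C-9; a methyl group at C-6.
The substituents are ordered alphabetically, ignoring any di-/tri- multipliers.
Assembling the pieces gives 9-bromo-6-methyldec-4-yne.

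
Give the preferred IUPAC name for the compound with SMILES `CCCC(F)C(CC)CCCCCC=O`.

7-ethyl-8-fluoroundecanal

Counting along the main chain through the –CHO group gives 11 carbons: the parent is undecane.
The highest-priority functional group is an aldehyde (terminal –CHO), so the name ends in -al.
The numbering direction is chosen so that the aldehyde carbon is C-1 by definition.
With this numbering: an ethyl group at C-7; a fluoro group at C-8.
The substituents are ordered alphabetically, ignoring any di-/tri- multipliers.
Putting it together: 7-ethyl-8-fluoroundecanal.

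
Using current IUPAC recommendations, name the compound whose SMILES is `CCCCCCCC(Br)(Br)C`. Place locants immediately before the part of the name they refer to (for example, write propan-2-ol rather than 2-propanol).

2,2-dibromononane

The longest continuous carbon chain has 9 atoms, so the parent hydride is nonane.
The numbering direction is chosen so that the substituent locant set {2,2} is lower than {8,8} at the first point of difference.
That gives two bromo groups at C-2.
Assembling the pieces gives 2,2-dibromononane.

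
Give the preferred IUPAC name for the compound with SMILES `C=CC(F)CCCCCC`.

3-fluoronon-1-ene

The longest carbon chain that includes the multiple bond has 9 carbons, so the parent hydride is nonane.
There is one C=C double bond, indicated by the ending -ene.
The numbering direction is chosen so that numbering from this end puts the double bond at C-1 rather than C-8.
That gives the double bond between C-1 and C-2; a fluoro group at C-3.
Assembling the pieces gives 3-fluoronon-1-ene.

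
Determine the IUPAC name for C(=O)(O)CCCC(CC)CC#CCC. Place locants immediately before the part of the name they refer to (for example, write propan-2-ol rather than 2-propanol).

The longest chain bearing the –COOH group and the multiple bond is 10 carbons long (decane).
A carboxylic acid (terminal –COOH) is the principal characteristic group, giving the suffix -oic acid.
There is one C≡C triple bond, indicated by the ending -yne.
Choose the numbering such that the carboxylic acid carbon is C-1 by definition.
With this numbering: the triple bond between C-7 and C-8; an ethyl group at C-5.
The name is 5-ethyldec-7-ynoic acid.

5-ethyldec-7-ynoic acid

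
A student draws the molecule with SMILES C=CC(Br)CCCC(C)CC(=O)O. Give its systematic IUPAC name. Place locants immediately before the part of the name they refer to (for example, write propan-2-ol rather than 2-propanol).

7-bromo-3-methylnon-8-enoic acid

The longest chain bearing the –COOH group and the multiple bond is 9 carbons long (nonane).
The principal characteristic group is a carboxylic acid (terminal –COOH), named with the suffix -oic acid.
The chain contains a C=C double bond, so the unsaturation ending is -ene.
The numbering direction is chosen so that the carboxylic acid carbon is C-1 by definition.
With this numbering: the double bond between C-8 and C-9; a bromo group at C-7; a methyl group at C-3.
Prefixes are listed alphabetically: bromo, methyl.
Assembling the pieces gives 7-bromo-3-methylnon-8-enoic acid.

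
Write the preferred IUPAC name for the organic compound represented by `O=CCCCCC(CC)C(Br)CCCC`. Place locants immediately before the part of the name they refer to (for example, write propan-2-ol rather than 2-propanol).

The longest carbon chain that includes the –CHO group has 11 carbons, so the parent hydride is undecane.
The principal characteristic group is an aldehyde (terminal –CHO), named with the suffix -al.
The numbering direction is chosen so that the aldehyde carbon is C-1 by definition.
This places a bromo group at C-7; an ethyl group at C-6.
Substituent prefixes are cited in alphabetical order (multiplying prefixes like di-/tri- are ignored for ordering).
The name is 7-bromo-6-ethylundecanal.

7-bromo-6-ethylundecanal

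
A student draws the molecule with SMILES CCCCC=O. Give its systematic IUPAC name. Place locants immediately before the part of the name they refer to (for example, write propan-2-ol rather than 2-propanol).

pentanal

The longest chain bearing the –CHO group is 5 carbons long (pentane).
An aldehyde (terminal –CHO) is the principal characteristic group, giving the suffix -al.
Choose the numbering such that the aldehyde carbon is C-1 by definition.
The name is pentanal.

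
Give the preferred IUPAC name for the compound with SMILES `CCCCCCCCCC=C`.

The longest chain bearing the multiple bond is 11 carbons long (undecane).
The chain contains a C=C double bond, so the unsaturation ending is -ene.
Choose the numbering such that numbering from this end puts the double bond at C-1 rather than C-10.
That gives the double bond between C-1 and C-2.
The name is undec-1-ene.

undec-1-ene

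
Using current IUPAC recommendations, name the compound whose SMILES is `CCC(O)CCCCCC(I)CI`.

9,10-diiododecan-3-ol

The longest chain bearing the –OH group is 10 carbons long (decane).
The principal characteristic group is an alcohol (–OH), named with the suffix -ol.
Choose the numbering such that numbering from this end puts the hydroxyl group at C-3 rather than C-8.
This places the hydroxyl at C-3; iodo groups at C-9 and C-10.
The name is 9,10-diiododecan-3-ol.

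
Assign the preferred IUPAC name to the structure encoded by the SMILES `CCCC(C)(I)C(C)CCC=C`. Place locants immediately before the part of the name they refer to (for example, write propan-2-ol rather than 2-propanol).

6-iodo-5,6-dimethylnon-1-ene

The longest carbon chain that includes the multiple bond has 9 carbons, so the parent hydride is nonane.
A C=C double bond in the chain gives the infix -ene-.
Choose the numbering such that numbering from this end puts the double bond at C-1 rather than C-8.
This places the double bond between C-1 and C-2; an iodo group at C-6; methyl groups at C-5 and C-6.
The substituents are ordered alphabetically, ignoring any di-/tri- multipliers.
Putting it together: 6-iodo-5,6-dimethylnon-1-ene.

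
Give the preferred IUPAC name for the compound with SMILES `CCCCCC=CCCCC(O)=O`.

The longest carbon chain that includes the –COOH group and the multiple bond has 11 carbons, so the parent hydride is undecane.
A carboxylic acid (terminal –COOH) is the principal characteristic group, giving the suffix -oic acid.
There is one C=C double bond, indicated by the ending -ene.
Choose the numbering such that the carboxylic acid carbon is C-1 by definition.
This places the double bond between C-5 and C-6.
Putting it together: undec-5-enoic acid.

undec-5-enoic acid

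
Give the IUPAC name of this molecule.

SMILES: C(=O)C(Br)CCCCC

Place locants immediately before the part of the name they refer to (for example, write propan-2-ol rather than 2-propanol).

2-bromoheptanal

The longest chain bearing the –CHO group is 7 carbons long (heptane).
The principal characteristic group is an aldehyde (terminal –CHO), named with the suffix -al.
Number the chain so that the aldehyde carbon is C-1 by definition.
With this numbering: a bromo group at C-2.
The name is 2-bromoheptanal.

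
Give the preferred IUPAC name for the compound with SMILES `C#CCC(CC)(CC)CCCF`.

4,4-diethyl-7-fluorohept-1-yne

The longest chain bearing the multiple bond is 7 carbons long (heptane).
There is one C≡C triple bond, indicated by the ending -yne.
Number the chain so that numbering from this end puts the triple bond at C-1 rather than C-6.
That gives the triple bond between C-1 and C-2; two ethyl groups at C-4; a fluoro group at C-7.
Prefixes are listed alphabetically: ethyl, fluoro.
Putting it together: 4,4-diethyl-7-fluorohept-1-yne.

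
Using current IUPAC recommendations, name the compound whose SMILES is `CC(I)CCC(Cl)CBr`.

The parent chain contains 6 carbons (hexane).
The numbering direction is chosen so that the substituent locant set {1,2,5} is lower than {2,5,6} at the first point of difference.
This places a bromo group at C-1; a chloro group at C-2; an iodo group at C-5.
The substituents are ordered alphabetically, ignoring any di-/tri- multipliers.
Assembling the pieces gives 1-bromo-2-chloro-5-iodohexane.

1-bromo-2-chloro-5-iodohexane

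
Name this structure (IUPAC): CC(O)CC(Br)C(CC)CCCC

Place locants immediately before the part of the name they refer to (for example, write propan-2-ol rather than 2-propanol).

4-bromo-5-ethylnonan-2-ol

The longest carbon chain that includes the –OH group has 9 carbons, so the parent hydride is nonane.
An alcohol (–OH) is the principal characteristic group, giving the suffix -ol.
The numbering direction is chosen so that numbering from this end puts the hydroxyl group at C-2 rather than C-8.
With this numbering: the hydroxyl at C-2; a bromo group at C-4; an ethyl group at C-5.
Prefixes are listed alphabetically: bromo, ethyl.
Assembling the pieces gives 4-bromo-5-ethylnonan-2-ol.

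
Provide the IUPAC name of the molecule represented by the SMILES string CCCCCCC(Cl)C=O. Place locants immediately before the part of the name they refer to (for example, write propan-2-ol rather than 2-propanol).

Counting along the main chain through the –CHO group gives 8 carbons: the parent is octane.
The principal characteristic group is an aldehyde (terminal –CHO), named with the suffix -al.
Choose the numbering such that the aldehyde carbon is C-1 by definition.
With this numbering: a chloro group at C-2.
Assembling the pieces gives 2-chlorooctanal.

2-chlorooctanal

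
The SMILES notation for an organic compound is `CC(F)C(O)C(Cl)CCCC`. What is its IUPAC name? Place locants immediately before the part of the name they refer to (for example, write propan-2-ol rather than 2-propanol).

The longest carbon chain that includes the –OH group has 8 carbons, so the parent hydride is octane.
The highest-priority functional group is an alcohol (–OH), so the name ends in -ol.
Choose the numbering such that numbering from this end puts the hydroxyl group at C-3 rather than C-6.
This places the hydroxyl at C-3; a chloro group at C-4; a fluoro group at C-2.
Prefixes are listed alphabetically: chloro, fluoro.
The name is 4-chloro-2-fluorooctan-3-ol.

4-chloro-2-fluorooctan-3-ol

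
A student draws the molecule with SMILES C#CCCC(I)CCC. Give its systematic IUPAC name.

The longest carbon chain that includes the multiple bond has 8 carbons, so the parent hydride is octane.
The chain contains a C≡C triple bond, so the unsaturation ending is -yne.
Number the chain so that numbering from this end puts the triple bond at C-1 rather than C-7.
This places the triple bond between C-1 and C-2; an iodo group at C-5.
Assembling the pieces gives 5-iodooct-1-yne.

5-iodooct-1-yne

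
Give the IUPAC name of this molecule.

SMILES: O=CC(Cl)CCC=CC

2-chlorohept-5-enal

The longest chain bearing the –CHO group and the multiple bond is 7 carbons long (heptane).
The principal characteristic group is an aldehyde (terminal –CHO), named with the suffix -al.
There is one C=C double bond, indicated by the ending -ene.
Choose the numbering such that the aldehyde carbon is C-1 by definition.
That gives the double bond between C-5 and C-6; a chloro group at C-2.
Assembling the pieces gives 2-chlorohept-5-enal.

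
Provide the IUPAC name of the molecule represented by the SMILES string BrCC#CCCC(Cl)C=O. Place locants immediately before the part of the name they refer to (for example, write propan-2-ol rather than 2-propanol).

The longest carbon chain that includes the –CHO group and the multiple bond has 7 carbons, so the parent hydride is heptane.
The highest-priority functional group is an aldehyde (terminal –CHO), so the name ends in -al.
A C≡C triple bond in the chain gives the infix -yne-.
The numbering direction is chosen so that the aldehyde carbon is C-1 by definition.
With this numbering: the triple bond between C-5 and C-6; a bromo group at C-7; a chloro group at C-2.
Prefixes are listed alphabetically: bromo, chloro.
Assembling the pieces gives 7-bromo-2-chlorohept-5-ynal.

7-bromo-2-chlorohept-5-ynal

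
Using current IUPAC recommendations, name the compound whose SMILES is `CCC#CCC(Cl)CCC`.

Counting along the main chain through the multiple bond gives 9 carbons: the parent is nonane.
A C≡C triple bond in the chain gives the infix -yne-.
Number the chain so that numbering from this end puts the triple bond at C-3 rather than C-6.
That gives the triple bond between C-3 and C-4; a chloro group at C-6.
Assembling the pieces gives 6-chloronon-3-yne.

6-chloronon-3-yne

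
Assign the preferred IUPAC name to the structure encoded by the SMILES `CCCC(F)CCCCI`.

5-fluoro-1-iodooctane

The longest continuous carbon chain has 8 atoms, so the parent hydride is octane.
Number the chain so that the substituent locant set {1,5} is lower than {4,8} at the first point of difference.
That gives a fluoro group at C-5; an iodo group at C-1.
The substituents are ordered alphabetically, ignoring any di-/tri- multipliers.
Assembling the pieces gives 5-fluoro-1-iodooctane.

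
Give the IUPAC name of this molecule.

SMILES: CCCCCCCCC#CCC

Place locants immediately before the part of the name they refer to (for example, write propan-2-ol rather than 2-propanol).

The longest carbon chain that includes the multiple bond has 12 carbons, so the parent hydride is dodecane.
There is one C≡C triple bond, indicated by the ending -yne.
The numbering direction is chosen so that numbering from this end puts the triple bond at C-3 rather than C-9.
That gives the triple bond between C-3 and C-4.
Assembling the pieces gives dodec-3-yne.

dodec-3-yne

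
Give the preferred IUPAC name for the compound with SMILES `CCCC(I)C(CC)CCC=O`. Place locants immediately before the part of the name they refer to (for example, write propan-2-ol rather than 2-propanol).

4-ethyl-5-iodooctanal

The longest carbon chain that includes the –CHO group has 8 carbons, so the parent hydride is octane.
The highest-priority functional group is an aldehyde (terminal –CHO), so the name ends in -al.
Choose the numbering such that the aldehyde carbon is C-1 by definition.
This places an ethyl group at C-4; an iodo group at C-5.
Prefixes are listed alphabetically: ethyl, iodo.
Putting it together: 4-ethyl-5-iodooctanal.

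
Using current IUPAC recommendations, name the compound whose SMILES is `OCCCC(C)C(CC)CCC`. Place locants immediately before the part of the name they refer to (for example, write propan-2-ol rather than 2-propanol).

The longest chain bearing the –OH group is 8 carbons long (octane).
The highest-priority functional group is an alcohol (–OH), so the name ends in -ol.
The numbering direction is chosen so that numbering from this end puts the hydroxyl group at C-1 rather than C-8.
That gives the hydroxyl at C-1; an ethyl group at C-5; a methyl group at C-4.
Substituent prefixes are cited in alphabetical order (multiplying prefixes like di-/tri- are ignored for ordering).
Putting it together: 5-ethyl-4-methyloctan-1-ol.

5-ethyl-4-methyloctan-1-ol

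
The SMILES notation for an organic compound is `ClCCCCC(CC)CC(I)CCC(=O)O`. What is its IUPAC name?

10-chloro-6-ethyl-4-iododecanoic acid

The longest carbon chain that includes the –COOH group has 10 carbons, so the parent hydride is decane.
A carboxylic acid (terminal –COOH) is the principal characteristic group, giving the suffix -oic acid.
The numbering direction is chosen so that the carboxylic acid carbon is C-1 by definition.
This places a chloro group at C-10; an ethyl group at C-6; an iodo group at C-4.
The substituents are ordered alphabetically, ignoring any di-/tri- multipliers.
The name is 10-chloro-6-ethyl-4-iododecanoic acid.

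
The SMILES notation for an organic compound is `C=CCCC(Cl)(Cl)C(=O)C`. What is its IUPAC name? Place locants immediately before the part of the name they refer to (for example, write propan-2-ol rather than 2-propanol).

The longest carbon chain that includes the carbonyl and the multiple bond has 7 carbons, so the parent hydride is heptane.
The highest-priority functional group is a ketone (C=O on an internal carbon), so the name ends in -one.
A C=C double bond in the chain gives the infix -ene-.
Number the chain so that numbering from this end puts the carbonyl group at C-2 rather than C-6.
That gives the carbonyl at C-2; the double bond between C-6 and C-7; two chloro groups at C-3.
Putting it together: 3,3-dichlorohept-6-en-2-one.

3,3-dichlorohept-6-en-2-one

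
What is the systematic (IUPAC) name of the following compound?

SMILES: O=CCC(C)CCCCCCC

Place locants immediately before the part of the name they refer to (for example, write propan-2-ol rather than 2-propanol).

3-methyldecanal

Counting along the main chain through the –CHO group gives 10 carbons: the parent is decane.
The principal characteristic group is an aldehyde (terminal –CHO), named with the suffix -al.
Choose the numbering such that the aldehyde carbon is C-1 by definition.
With this numbering: a methyl group at C-3.
The name is 3-methyldecanal.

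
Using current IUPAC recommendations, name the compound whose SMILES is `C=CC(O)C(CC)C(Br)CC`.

5-bromo-4-ethylhept-1-en-3-ol

Counting along the main chain through the –OH group and the multiple bond gives 7 carbons: the parent is heptane.
The highest-priority functional group is an alcohol (–OH), so the name ends in -ol.
A C=C double bond in the chain gives the infix -ene-.
The numbering direction is chosen so that numbering from this end puts the hydroxyl group at C-3 rather than C-5.
This places the hydroxyl at C-3; the double bond between C-1 and C-2; a bromo group at C-5; an ethyl group at C-4.
The substituents are ordered alphabetically, ignoring any di-/tri- multipliers.
The name is 5-bromo-4-ethylhept-1-en-3-ol.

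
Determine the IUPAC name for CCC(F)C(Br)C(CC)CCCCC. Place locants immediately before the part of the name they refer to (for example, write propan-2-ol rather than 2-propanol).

4-bromo-5-ethyl-3-fluorodecane

The longest continuous carbon chain has 10 atoms, so the parent hydride is decane.
The numbering direction is chosen so that the substituent locant set {3,4,5} is lower than {6,7,8} at the first point of difference.
With this numbering: a bromo group at C-4; an ethyl group at C-5; a fluoro group at C-3.
Prefixes are listed alphabetically: bromo, ethyl, fluoro.
Putting it together: 4-bromo-5-ethyl-3-fluorodecane.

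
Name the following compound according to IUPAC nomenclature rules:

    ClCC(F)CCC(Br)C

5-bromo-1-chloro-2-fluorohexane

The longest carbon chain is 6 atoms: the parent is hexane.
Choose the numbering such that the substituent locant set {1,2,5} is lower than {2,5,6} at the first point of difference.
With this numbering: a bromo group at C-5; a chloro group at C-1; a fluoro group at C-2.
Prefixes are listed alphabetically: bromo, chloro, fluoro.
Putting it together: 5-bromo-1-chloro-2-fluorohexane.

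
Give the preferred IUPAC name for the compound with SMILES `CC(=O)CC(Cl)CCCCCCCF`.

Counting along the main chain through the carbonyl gives 11 carbons: the parent is undecane.
The highest-priority functional group is a ketone (C=O on an internal carbon), so the name ends in -one.
The numbering direction is chosen so that numbering from this end puts the carbonyl group at C-2 rather than C-10.
That gives the carbonyl at C-2; a chloro group at C-4; a fluoro group at C-11.
Substituent prefixes are cited in alphabetical order (multiplying prefixes like di-/tri- are ignored for ordering).
Putting it together: 4-chloro-11-fluoroundecan-2-one.

4-chloro-11-fluoroundecan-2-one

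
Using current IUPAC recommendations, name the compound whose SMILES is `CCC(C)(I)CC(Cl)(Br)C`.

The longest continuous carbon chain has 6 atoms, so the parent hydride is hexane.
The numbering direction is chosen so that the substituent locant set {2,2,4,4} is lower than {3,3,5,5} at the first point of difference.
This places a bromo group at C-2; a chloro group at C-2; an iodo group at C-4; a methyl group at C-4.
Prefixes are listed alphabetically: bromo, chloro, iodo, methyl.
Assembling the pieces gives 2-bromo-2-chloro-4-iodo-4-methylhexane.

2-bromo-2-chloro-4-iodo-4-methylhexane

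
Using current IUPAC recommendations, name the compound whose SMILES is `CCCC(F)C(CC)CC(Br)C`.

The longest continuous carbon chain has 8 atoms, so the parent hydride is octane.
Number the chain so that the substituent locant set {2,4,5} is lower than {4,5,7} at the first point of difference.
With this numbering: a bromo group at C-2; an ethyl group at C-4; a fluoro group at C-5.
Substituent prefixes are cited in alphabetical order (multiplying prefixes like di-/tri- are ignored for ordering).
The name is 2-bromo-4-ethyl-5-fluorooctane.

2-bromo-4-ethyl-5-fluorooctane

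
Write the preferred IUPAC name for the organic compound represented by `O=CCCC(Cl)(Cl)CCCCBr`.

The longest chain bearing the –CHO group is 8 carbons long (octane).
The highest-priority functional group is an aldehyde (terminal –CHO), so the name ends in -al.
Choose the numbering such that the aldehyde carbon is C-1 by definition.
That gives a bromo group at C-8; two chloro groups at C-4.
The substituents are ordered alphabetically, ignoring any di-/tri- multipliers.
Putting it together: 8-bromo-4,4-dichlorooctanal.

8-bromo-4,4-dichlorooctanal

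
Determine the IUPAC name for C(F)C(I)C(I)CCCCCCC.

The longest continuous carbon chain has 10 atoms, so the parent hydride is decane.
Choose the numbering such that the substituent locant set {1,2,3} is lower than {8,9,10} at the first point of difference.
That gives a fluoro group at C-1; iodo groups at C-2 and C-3.
The substituents are ordered alphabetically, ignoring any di-/tri- multipliers.
Assembling the pieces gives 1-fluoro-2,3-diiododecane.

1-fluoro-2,3-diiododecane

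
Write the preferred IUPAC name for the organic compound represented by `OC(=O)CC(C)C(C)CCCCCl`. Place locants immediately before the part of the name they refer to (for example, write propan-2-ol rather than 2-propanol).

The longest chain bearing the –COOH group is 8 carbons long (octane).
The principal characteristic group is a carboxylic acid (terminal –COOH), named with the suffix -oic acid.
The numbering direction is chosen so that the carboxylic acid carbon is C-1 by definition.
This places a chloro group at C-8; methyl groups at C-3 and C-4.
Substituent prefixes are cited in alphabetical order (multiplying prefixes like di-/tri- are ignored for ordering).
The name is 8-chloro-3,4-dimethyloctanoic acid.

8-chloro-3,4-dimethyloctanoic acid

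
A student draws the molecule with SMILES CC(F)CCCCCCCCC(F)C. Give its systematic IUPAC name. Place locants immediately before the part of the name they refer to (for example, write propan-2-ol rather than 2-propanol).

The parent chain contains 12 carbons (dodecane).
Numbering from either end gives identical locants here.
With this numbering: fluoro groups at C-2 and C-11.
Assembling the pieces gives 2,11-difluorododecane.

2,11-difluorododecane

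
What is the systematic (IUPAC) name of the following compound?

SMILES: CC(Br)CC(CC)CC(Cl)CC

2-bromo-6-chloro-4-ethyloctane

The parent chain contains 8 carbons (octane).
Number the chain so that the substituent locant set {2,4,6} is lower than {3,5,7} at the first point of difference.
With this numbering: a bromo group at C-2; a chloro group at C-6; an ethyl group at C-4.
Substituent prefixes are cited in alphabetical order (multiplying prefixes like di-/tri- are ignored for ordering).
The name is 2-bromo-6-chloro-4-ethyloctane.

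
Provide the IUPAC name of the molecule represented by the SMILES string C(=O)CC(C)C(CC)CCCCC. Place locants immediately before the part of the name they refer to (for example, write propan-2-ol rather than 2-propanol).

The longest carbon chain that includes the –CHO group has 9 carbons, so the parent hydride is nonane.
The highest-priority functional group is an aldehyde (terminal –CHO), so the name ends in -al.
Number the chain so that the aldehyde carbon is C-1 by definition.
With this numbering: an ethyl group at C-4; a methyl group at C-3.
Substituent prefixes are cited in alphabetical order (multiplying prefixes like di-/tri- are ignored for ordering).
The name is 4-ethyl-3-methylnonanal.

4-ethyl-3-methylnonanal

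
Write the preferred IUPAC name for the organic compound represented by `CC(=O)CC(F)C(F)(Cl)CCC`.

The longest carbon chain that includes the carbonyl has 8 carbons, so the parent hydride is octane.
The principal characteristic group is a ketone (C=O on an internal carbon), named with the suffix -one.
Choose the numbering such that numbering from this end puts the carbonyl group at C-2 rather than C-7.
With this numbering: the carbonyl at C-2; a chloro group at C-5; fluoro groups at C-4 and C-5.
The substituents are ordered alphabetically, ignoring any di-/tri- multipliers.
Putting it together: 5-chloro-4,5-difluorooctan-2-one.

5-chloro-4,5-difluorooctan-2-one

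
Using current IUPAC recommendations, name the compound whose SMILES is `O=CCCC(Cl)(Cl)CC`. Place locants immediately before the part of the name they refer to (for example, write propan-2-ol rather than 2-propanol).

4,4-dichlorohexanal

The longest chain bearing the –CHO group is 6 carbons long (hexane).
An aldehyde (terminal –CHO) is the principal characteristic group, giving the suffix -al.
The numbering direction is chosen so that the aldehyde carbon is C-1 by definition.
That gives two chloro groups at C-4.
Putting it together: 4,4-dichlorohexanal.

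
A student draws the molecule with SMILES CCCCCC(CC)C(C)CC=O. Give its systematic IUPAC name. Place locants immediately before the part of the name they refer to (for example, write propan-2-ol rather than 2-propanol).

4-ethyl-3-methylnonanal

The longest chain bearing the –CHO group is 9 carbons long (nonane).
The principal characteristic group is an aldehyde (terminal –CHO), named with the suffix -al.
Number the chain so that the aldehyde carbon is C-1 by definition.
That gives an ethyl group at C-4; a methyl group at C-3.
The substituents are ordered alphabetically, ignoring any di-/tri- multipliers.
Assembling the pieces gives 4-ethyl-3-methylnonanal.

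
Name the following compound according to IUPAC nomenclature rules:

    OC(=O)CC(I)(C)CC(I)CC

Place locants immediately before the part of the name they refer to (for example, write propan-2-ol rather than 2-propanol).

The longest carbon chain that includes the –COOH group has 7 carbons, so the parent hydride is heptane.
A carboxylic acid (terminal –COOH) is the principal characteristic group, giving the suffix -oic acid.
Number the chain so that the carboxylic acid carbon is C-1 by definition.
With this numbering: iodo groups at C-3 and C-5; a methyl group at C-3.
The substituents are ordered alphabetically, ignoring any di-/tri- multipliers.
Assembling the pieces gives 3,5-diiodo-3-methylheptanoic acid.

3,5-diiodo-3-methylheptanoic acid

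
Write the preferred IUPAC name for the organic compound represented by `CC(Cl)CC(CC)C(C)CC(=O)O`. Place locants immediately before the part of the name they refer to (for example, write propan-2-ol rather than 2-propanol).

6-chloro-4-ethyl-3-methylheptanoic acid

The longest chain bearing the –COOH group is 7 carbons long (heptane).
The principal characteristic group is a carboxylic acid (terminal –COOH), named with the suffix -oic acid.
The numbering direction is chosen so that the carboxylic acid carbon is C-1 by definition.
That gives a chloro group at C-6; an ethyl group at C-4; a methyl group at C-3.
Substituent prefixes are cited in alphabetical order (multiplying prefixes like di-/tri- are ignored for ordering).
The name is 6-chloro-4-ethyl-3-methylheptanoic acid.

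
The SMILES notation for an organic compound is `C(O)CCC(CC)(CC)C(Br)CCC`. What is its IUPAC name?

5-bromo-4,4-diethyloctan-1-ol

Counting along the main chain through the –OH group gives 8 carbons: the parent is octane.
The principal characteristic group is an alcohol (–OH), named with the suffix -ol.
Number the chain so that numbering from this end puts the hydroxyl group at C-1 rather than C-8.
That gives the hydroxyl at C-1; a bromo group at C-5; two ethyl groups at C-4.
Substituent prefixes are cited in alphabetical order (multiplying prefixes like di-/tri- are ignored for ordering).
The name is 5-bromo-4,4-diethyloctan-1-ol.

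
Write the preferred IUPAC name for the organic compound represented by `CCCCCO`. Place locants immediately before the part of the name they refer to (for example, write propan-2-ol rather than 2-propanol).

The longest chain bearing the –OH group is 5 carbons long (pentane).
The principal characteristic group is an alcohol (–OH), named with the suffix -ol.
Number the chain so that numbering from this end puts the hydroxyl group at C-1 rather than C-5.
With this numbering: the hydroxyl at C-1.
The name is pentan-1-ol.

pentan-1-ol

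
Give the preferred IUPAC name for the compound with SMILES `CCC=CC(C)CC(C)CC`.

5,7-dimethylnon-3-ene

The longest chain bearing the multiple bond is 9 carbons long (nonane).
A C=C double bond in the chain gives the infix -ene-.
Choose the numbering such that numbering from this end puts the double bond at C-3 rather than C-6.
This places the double bond between C-3 and C-4; methyl groups at C-5 and C-7.
The name is 5,7-dimethylnon-3-ene.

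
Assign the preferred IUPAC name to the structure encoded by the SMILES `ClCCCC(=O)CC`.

6-chlorohexan-3-one

The longest carbon chain that includes the carbonyl has 6 carbons, so the parent hydride is hexane.
A ketone (C=O on an internal carbon) is the principal characteristic group, giving the suffix -one.
The numbering direction is chosen so that numbering from this end puts the carbonyl group at C-3 rather than C-4.
That gives the carbonyl at C-3; a chloro group at C-6.
Putting it together: 6-chlorohexan-3-one.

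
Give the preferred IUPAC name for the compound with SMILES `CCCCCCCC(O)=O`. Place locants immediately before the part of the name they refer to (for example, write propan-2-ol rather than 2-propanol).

octanoic acid

The longest carbon chain that includes the –COOH group has 8 carbons, so the parent hydride is octane.
The highest-priority functional group is a carboxylic acid (terminal –COOH), so the name ends in -oic acid.
Choose the numbering such that the carboxylic acid carbon is C-1 by definition.
The name is octanoic acid.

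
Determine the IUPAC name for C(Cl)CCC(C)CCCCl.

1,7-dichloro-4-methylheptane

The longest carbon chain is 7 atoms: the parent is heptane.
Numbering from either end gives identical locants here.
With this numbering: chloro groups at C-1 and C-7; a methyl group at C-4.
Prefixes are listed alphabetically: chloro, methyl.
Assembling the pieces gives 1,7-dichloro-4-methylheptane.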